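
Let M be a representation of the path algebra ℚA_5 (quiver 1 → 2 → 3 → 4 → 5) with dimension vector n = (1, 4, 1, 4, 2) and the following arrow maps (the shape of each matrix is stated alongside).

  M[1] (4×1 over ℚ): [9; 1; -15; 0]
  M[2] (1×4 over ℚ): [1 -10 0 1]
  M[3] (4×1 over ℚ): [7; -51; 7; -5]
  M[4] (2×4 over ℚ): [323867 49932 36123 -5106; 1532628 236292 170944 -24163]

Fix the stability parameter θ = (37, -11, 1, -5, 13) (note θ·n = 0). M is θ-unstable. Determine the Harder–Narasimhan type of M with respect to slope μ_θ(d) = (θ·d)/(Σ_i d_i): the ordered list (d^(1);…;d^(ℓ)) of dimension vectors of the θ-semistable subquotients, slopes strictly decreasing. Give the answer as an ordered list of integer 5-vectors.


Via rank(M_{q-1}∘⋯∘M_p): M ≅ I[1,5], I[2,2]^3, I[4,4]^2, I[4,5].
μ_θ-semistable layers: μ^(1)=13; μ^(2)=11/2; μ^(3)=-5; μ^(4)=-11

((0, 0, 0, 0, 2); (1, 1, 1, 1, 0); (0, 0, 0, 3, 0); (0, 3, 0, 0, 0))


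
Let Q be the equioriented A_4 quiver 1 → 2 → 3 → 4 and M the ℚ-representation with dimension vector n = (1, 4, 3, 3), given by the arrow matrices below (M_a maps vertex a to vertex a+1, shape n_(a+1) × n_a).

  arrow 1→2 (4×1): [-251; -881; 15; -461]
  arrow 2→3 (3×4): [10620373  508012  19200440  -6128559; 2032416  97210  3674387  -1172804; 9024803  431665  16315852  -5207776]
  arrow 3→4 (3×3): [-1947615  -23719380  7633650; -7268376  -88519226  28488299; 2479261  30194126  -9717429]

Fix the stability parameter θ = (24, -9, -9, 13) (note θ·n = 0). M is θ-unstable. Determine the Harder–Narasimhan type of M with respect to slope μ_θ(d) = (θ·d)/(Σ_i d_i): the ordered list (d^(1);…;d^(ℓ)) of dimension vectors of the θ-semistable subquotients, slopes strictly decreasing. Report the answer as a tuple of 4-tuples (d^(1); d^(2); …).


Via rank(M_{q-1}∘⋯∘M_p): M ≅ I[1,3], I[2,2], I[2,4]^2, I[4,4].
μ_θ-semistable layers: μ^(1)=13; μ^(2)=2; μ^(3)=-9

((0, 0, 0, 3); (1, 1, 1, 0); (0, 3, 2, 0))


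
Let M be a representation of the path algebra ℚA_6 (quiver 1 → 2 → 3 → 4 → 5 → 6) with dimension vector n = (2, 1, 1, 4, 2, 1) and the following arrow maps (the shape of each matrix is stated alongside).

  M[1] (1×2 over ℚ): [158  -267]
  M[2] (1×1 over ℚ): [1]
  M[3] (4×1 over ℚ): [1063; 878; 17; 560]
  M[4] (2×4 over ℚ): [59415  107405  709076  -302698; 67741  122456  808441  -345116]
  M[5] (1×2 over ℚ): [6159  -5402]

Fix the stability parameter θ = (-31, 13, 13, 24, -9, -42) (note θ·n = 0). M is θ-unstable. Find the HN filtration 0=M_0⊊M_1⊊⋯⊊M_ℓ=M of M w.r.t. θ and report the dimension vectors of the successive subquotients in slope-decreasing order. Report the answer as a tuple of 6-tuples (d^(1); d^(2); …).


Via rank(M_{q-1}∘⋯∘M_p): M ≅ I[1,1], I[1,6], I[4,4]^2, I[4,5].
μ_θ-semistable layers: μ^(1)=24; μ^(2)=15/2; μ^(3)=-1/5; μ^(4)=-31

((0, 0, 0, 2, 0, 0); (0, 0, 0, 1, 1, 0); (0, 1, 1, 1, 1, 1); (2, 0, 0, 0, 0, 0))


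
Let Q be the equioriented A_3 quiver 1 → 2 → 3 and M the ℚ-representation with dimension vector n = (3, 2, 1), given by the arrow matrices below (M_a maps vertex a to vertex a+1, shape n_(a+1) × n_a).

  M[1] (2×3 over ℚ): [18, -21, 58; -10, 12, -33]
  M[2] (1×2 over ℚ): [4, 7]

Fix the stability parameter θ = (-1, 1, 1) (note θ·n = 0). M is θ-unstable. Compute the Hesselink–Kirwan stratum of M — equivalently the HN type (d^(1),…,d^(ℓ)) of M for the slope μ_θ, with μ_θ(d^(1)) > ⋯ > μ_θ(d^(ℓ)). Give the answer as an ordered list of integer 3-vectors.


Barcode: M ≅ I[1,1], I[1,2], I[1,3]. HN layers by μ_θ (2 steps, strictly decreasing):
  μ^(1)=1; μ^(2)=-1

((0, 2, 1); (3, 0, 0))


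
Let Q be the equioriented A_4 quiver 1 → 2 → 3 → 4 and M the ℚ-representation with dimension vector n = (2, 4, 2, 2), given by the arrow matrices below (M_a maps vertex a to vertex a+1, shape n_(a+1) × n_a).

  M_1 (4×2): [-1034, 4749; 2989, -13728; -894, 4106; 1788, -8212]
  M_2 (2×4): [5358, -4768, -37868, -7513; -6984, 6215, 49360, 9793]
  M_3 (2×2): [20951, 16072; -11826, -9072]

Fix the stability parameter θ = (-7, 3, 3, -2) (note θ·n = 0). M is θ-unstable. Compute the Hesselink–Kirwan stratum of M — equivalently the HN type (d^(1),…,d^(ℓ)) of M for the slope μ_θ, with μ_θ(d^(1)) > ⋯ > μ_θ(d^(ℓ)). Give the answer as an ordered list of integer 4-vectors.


Barcode: M ≅ I[1,3], I[1,4], I[2,2]^2, I[4,4]. HN layers by μ_θ (4 steps, strictly decreasing):
  μ^(1)=3; μ^(2)=4/3; μ^(3)=-2; μ^(4)=-7

((0, 3, 1, 0); (0, 1, 1, 1); (0, 0, 0, 1); (2, 0, 0, 0))


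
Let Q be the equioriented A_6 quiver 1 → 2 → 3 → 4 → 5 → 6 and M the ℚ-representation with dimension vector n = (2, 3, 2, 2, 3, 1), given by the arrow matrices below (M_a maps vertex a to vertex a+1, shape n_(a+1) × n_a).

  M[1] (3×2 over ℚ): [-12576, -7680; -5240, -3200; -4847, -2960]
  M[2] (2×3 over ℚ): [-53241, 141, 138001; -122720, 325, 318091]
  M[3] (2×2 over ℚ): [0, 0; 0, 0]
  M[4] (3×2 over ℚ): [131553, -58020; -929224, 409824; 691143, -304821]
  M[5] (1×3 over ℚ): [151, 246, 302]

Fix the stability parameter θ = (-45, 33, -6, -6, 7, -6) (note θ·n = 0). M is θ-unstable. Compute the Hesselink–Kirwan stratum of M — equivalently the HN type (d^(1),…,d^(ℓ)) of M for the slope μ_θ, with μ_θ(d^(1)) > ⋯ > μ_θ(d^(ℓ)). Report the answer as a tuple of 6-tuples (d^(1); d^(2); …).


Interval decomposition of M: I[1,1], I[1,3], I[2,2], I[2,3], I[4,5], I[4,6], I[5,5].
HN type (ℓ=6): μ^(1)=33; μ^(2)=27/2; μ^(3)=7; μ^(4)=1/2; μ^(5)=-6; μ^(6)=-45

((0, 1, 0, 0, 0, 0); (0, 2, 2, 0, 0, 0); (0, 0, 0, 0, 2, 0); (0, 0, 0, 0, 1, 1); (0, 0, 0, 2, 0, 0); (2, 0, 0, 0, 0, 0))


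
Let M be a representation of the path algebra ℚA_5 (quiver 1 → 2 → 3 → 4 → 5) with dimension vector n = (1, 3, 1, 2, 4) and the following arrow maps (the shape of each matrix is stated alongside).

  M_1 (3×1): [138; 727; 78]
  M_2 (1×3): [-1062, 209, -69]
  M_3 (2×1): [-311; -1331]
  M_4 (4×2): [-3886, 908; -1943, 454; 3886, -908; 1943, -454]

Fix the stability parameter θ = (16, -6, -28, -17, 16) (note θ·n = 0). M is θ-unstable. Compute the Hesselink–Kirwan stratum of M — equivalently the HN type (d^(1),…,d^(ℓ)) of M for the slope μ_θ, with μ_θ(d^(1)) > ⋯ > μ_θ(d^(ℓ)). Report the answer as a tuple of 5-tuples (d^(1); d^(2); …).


Via rank(M_{q-1}∘⋯∘M_p): M ≅ I[1,5], I[2,2]^2, I[4,4], I[5,5]^3.
μ_θ-semistable layers: μ^(1)=16; μ^(2)=-6; μ^(3)=-35/4; μ^(4)=-17

((0, 0, 0, 0, 4); (0, 2, 0, 0, 0); (1, 1, 1, 1, 0); (0, 0, 0, 1, 0))


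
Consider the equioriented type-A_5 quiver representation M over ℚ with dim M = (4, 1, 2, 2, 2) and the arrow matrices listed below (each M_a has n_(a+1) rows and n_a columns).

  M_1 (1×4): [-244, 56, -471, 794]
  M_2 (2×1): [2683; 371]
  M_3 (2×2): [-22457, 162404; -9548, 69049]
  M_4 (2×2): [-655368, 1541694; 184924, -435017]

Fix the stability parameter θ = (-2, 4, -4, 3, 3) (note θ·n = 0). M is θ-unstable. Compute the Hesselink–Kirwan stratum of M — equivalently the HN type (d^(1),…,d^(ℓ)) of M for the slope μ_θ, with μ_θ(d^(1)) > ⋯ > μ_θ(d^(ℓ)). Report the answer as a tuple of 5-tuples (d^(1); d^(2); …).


Interval decomposition of M: I[1,1]^3, I[1,5], I[3,4], I[5,5].
HN type (ℓ=4): μ^(1)=3; μ^(2)=0; μ^(3)=-2; μ^(4)=-4

((0, 0, 0, 2, 2); (0, 1, 1, 0, 0); (4, 0, 0, 0, 0); (0, 0, 1, 0, 0))


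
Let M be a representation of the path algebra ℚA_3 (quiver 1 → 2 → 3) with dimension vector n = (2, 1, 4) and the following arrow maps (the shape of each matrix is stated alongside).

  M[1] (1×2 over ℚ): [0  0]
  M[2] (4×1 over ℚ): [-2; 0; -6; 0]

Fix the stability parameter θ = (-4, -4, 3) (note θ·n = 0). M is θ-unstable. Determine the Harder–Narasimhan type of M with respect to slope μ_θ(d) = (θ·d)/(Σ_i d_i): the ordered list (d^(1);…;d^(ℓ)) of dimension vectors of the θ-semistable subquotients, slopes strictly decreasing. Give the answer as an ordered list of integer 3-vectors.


Via rank(M_{q-1}∘⋯∘M_p): M ≅ I[1,1]^2, I[2,3], I[3,3]^3.
μ_θ-semistable layers: μ^(1)=3; μ^(2)=-4

((0, 0, 4); (2, 1, 0))


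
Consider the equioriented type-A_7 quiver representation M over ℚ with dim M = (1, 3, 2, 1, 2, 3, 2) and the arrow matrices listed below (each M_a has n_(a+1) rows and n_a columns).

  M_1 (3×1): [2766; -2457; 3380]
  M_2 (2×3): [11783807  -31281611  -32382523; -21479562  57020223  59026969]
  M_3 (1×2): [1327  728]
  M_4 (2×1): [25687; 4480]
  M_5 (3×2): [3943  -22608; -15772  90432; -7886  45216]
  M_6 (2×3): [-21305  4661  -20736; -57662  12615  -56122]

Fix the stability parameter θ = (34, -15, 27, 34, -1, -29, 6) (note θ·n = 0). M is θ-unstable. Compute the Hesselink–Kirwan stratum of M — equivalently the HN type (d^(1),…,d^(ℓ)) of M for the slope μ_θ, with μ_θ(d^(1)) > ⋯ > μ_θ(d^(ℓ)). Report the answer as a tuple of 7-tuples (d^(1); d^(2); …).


Barcode: M ≅ I[1,7], I[2,2], I[2,3], I[5,5], I[6,6], I[6,7]. HN layers by μ_θ (6 steps, strictly decreasing):
  μ^(1)=27; μ^(2)=8; μ^(3)=6; μ^(4)=-1; μ^(5)=-15; μ^(6)=-29

((0, 0, 1, 0, 0, 0, 0); (1, 1, 1, 1, 1, 1, 1); (0, 0, 0, 0, 0, 0, 1); (0, 0, 0, 0, 1, 0, 0); (0, 2, 0, 0, 0, 0, 0); (0, 0, 0, 0, 0, 2, 0))


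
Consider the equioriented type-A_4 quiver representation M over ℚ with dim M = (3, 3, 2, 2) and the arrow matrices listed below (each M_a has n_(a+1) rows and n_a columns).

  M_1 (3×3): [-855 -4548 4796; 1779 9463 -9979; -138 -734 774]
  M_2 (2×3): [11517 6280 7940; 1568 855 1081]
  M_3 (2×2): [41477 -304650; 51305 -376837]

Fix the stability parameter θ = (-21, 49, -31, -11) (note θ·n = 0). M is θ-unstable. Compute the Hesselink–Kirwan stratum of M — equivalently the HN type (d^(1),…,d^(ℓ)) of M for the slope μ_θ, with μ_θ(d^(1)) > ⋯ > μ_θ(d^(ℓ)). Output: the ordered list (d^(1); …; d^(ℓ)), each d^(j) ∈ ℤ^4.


Interval decomposition of M: I[1,1], I[1,4]^2, I[2,2].
HN type (ℓ=3): μ^(1)=49; μ^(2)=7/3; μ^(3)=-21

((0, 1, 0, 0); (0, 2, 2, 2); (3, 0, 0, 0))


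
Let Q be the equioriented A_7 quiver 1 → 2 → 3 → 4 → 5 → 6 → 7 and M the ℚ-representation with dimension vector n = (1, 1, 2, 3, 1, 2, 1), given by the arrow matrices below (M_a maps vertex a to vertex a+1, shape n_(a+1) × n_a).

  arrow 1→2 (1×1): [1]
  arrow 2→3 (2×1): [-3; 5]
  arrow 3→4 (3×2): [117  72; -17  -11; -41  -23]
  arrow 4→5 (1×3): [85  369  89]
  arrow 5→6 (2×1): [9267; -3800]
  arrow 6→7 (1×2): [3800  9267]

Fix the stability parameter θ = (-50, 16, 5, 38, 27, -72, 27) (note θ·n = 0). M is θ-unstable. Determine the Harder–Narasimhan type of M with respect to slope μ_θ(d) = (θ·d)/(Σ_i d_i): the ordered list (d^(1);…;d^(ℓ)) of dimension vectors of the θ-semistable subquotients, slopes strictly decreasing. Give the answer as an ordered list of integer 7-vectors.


Via rank(M_{q-1}∘⋯∘M_p): M ≅ I[1,6], I[3,4], I[4,4], I[6,7].
μ_θ-semistable layers: μ^(1)=38; μ^(2)=27; μ^(3)=5; μ^(4)=14/5; μ^(5)=-50; μ^(6)=-72

((0, 0, 0, 2, 0, 0, 0); (0, 0, 0, 0, 0, 0, 1); (0, 0, 1, 0, 0, 0, 0); (0, 1, 1, 1, 1, 1, 0); (1, 0, 0, 0, 0, 0, 0); (0, 0, 0, 0, 0, 1, 0))


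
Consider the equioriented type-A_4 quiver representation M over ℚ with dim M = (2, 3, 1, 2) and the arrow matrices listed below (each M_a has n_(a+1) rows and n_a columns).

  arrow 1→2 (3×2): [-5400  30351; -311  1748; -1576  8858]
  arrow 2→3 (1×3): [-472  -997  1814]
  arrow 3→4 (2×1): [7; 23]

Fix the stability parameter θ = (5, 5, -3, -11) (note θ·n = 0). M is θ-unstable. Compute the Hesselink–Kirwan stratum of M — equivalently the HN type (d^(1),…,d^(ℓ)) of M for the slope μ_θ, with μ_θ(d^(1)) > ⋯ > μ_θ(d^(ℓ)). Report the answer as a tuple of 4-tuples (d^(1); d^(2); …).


Interval decomposition of M: I[1,2], I[1,4], I[2,2], I[4,4].
HN type (ℓ=3): μ^(1)=5; μ^(2)=-1; μ^(3)=-11

((1, 2, 0, 0); (1, 1, 1, 1); (0, 0, 0, 1))


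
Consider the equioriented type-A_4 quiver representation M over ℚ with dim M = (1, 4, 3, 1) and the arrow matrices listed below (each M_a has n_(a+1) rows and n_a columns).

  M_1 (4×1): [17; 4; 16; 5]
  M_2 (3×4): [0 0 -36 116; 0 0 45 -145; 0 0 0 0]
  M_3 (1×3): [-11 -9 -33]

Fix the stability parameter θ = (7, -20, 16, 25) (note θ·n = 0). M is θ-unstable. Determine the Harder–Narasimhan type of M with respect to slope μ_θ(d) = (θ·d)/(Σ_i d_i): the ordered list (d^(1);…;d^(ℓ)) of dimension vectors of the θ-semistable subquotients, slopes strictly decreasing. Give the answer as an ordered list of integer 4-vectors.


Via rank(M_{q-1}∘⋯∘M_p): M ≅ I[1,4], I[2,2]^3, I[3,3]^2.
μ_θ-semistable layers: μ^(1)=25; μ^(2)=16; μ^(3)=-13/2; μ^(4)=-20

((0, 0, 0, 1); (0, 0, 3, 0); (1, 1, 0, 0); (0, 3, 0, 0))


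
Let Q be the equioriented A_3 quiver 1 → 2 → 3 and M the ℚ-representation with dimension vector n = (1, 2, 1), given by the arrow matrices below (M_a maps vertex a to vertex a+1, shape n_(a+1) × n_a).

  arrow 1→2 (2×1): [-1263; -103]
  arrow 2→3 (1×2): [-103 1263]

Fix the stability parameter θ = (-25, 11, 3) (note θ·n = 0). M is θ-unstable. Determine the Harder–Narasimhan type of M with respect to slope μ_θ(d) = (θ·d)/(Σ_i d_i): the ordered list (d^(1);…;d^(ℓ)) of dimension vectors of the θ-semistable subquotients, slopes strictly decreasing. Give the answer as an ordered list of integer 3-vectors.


Barcode: M ≅ I[1,2], I[2,3]. HN layers by μ_θ (3 steps, strictly decreasing):
  μ^(1)=11; μ^(2)=7; μ^(3)=-25

((0, 1, 0); (0, 1, 1); (1, 0, 0))


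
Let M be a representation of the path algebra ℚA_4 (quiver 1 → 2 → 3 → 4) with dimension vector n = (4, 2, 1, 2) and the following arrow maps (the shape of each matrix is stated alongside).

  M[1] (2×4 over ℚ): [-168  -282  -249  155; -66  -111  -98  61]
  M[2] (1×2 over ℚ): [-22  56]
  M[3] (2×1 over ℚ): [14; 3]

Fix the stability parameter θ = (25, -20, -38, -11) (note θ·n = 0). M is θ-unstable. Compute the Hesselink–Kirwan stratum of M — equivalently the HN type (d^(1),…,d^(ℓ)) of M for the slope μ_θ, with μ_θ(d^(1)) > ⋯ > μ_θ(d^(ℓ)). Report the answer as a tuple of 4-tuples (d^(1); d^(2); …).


Via rank(M_{q-1}∘⋯∘M_p): M ≅ I[1,1]^2, I[1,2], I[1,4], I[4,4].
μ_θ-semistable layers: μ^(1)=25; μ^(2)=5/2; μ^(3)=-11

((2, 0, 0, 0); (1, 1, 0, 0); (1, 1, 1, 2))


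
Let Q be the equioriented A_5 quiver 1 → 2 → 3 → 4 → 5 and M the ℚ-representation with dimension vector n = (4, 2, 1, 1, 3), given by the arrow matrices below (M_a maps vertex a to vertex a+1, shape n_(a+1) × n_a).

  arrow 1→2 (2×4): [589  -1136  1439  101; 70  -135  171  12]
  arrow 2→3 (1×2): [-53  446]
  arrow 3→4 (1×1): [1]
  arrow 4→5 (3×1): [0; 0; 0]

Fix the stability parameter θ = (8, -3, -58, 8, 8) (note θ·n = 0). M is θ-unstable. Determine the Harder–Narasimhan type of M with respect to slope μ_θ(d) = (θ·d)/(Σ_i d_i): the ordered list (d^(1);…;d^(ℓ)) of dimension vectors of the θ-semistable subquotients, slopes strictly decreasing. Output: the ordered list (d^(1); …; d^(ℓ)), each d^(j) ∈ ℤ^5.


Via rank(M_{q-1}∘⋯∘M_p): M ≅ I[1,1]^2, I[1,2], I[1,4], I[5,5]^3.
μ_θ-semistable layers: μ^(1)=8; μ^(2)=5/2; μ^(3)=-53/3

((2, 0, 0, 1, 3); (1, 1, 0, 0, 0); (1, 1, 1, 0, 0))


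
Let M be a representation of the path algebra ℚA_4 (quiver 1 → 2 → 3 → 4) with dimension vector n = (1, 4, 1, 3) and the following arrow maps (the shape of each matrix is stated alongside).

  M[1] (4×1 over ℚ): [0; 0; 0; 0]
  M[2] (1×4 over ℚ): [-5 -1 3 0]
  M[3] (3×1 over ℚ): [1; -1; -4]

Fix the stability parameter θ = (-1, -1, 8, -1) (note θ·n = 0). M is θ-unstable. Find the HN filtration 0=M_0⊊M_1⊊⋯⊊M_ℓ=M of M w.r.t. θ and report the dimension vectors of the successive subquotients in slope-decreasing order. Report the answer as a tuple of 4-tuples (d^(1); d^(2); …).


Interval decomposition of M: I[1,1], I[2,2]^3, I[2,4], I[4,4]^2.
HN type (ℓ=2): μ^(1)=7/2; μ^(2)=-1

((0, 0, 1, 1); (1, 4, 0, 2))


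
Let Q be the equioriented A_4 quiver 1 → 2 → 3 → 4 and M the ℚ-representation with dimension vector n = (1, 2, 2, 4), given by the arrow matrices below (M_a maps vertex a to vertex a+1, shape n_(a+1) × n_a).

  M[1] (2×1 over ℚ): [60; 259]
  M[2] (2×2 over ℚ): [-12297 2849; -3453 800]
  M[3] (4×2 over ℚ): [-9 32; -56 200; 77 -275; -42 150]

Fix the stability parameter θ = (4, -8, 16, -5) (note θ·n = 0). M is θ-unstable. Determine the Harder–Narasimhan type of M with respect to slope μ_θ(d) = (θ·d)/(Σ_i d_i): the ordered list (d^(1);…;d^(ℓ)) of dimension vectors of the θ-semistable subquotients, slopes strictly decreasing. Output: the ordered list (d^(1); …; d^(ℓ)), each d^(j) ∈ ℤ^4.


Barcode: M ≅ I[1,4], I[2,4], I[4,4]^2. HN layers by μ_θ (4 steps, strictly decreasing):
  μ^(1)=11/2; μ^(2)=-2; μ^(3)=-5; μ^(4)=-8

((0, 0, 2, 2); (1, 1, 0, 0); (0, 0, 0, 2); (0, 1, 0, 0))


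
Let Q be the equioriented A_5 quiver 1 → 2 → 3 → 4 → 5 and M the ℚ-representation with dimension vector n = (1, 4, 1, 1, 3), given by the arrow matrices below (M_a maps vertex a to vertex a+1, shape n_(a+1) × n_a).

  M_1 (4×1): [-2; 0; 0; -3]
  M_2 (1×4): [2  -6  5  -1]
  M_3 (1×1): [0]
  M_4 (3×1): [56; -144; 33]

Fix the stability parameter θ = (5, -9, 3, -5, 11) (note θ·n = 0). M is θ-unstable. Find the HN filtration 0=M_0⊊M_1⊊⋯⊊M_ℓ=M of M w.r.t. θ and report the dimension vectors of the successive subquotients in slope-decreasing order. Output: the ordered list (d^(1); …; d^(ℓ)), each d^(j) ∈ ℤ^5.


Barcode: M ≅ I[1,3], I[2,2]^3, I[4,5], I[5,5]^2. HN layers by μ_θ (5 steps, strictly decreasing):
  μ^(1)=11; μ^(2)=3; μ^(3)=-2; μ^(4)=-5; μ^(5)=-9

((0, 0, 0, 0, 3); (0, 0, 1, 0, 0); (1, 1, 0, 0, 0); (0, 0, 0, 1, 0); (0, 3, 0, 0, 0))


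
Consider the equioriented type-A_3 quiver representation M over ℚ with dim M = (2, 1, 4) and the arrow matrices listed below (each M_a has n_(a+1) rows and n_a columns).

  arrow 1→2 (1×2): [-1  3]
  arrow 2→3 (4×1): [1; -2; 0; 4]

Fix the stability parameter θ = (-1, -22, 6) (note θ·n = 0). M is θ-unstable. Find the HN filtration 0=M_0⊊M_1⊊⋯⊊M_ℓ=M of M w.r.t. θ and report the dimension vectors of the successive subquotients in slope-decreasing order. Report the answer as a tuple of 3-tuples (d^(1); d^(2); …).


Barcode: M ≅ I[1,1], I[1,3], I[3,3]^3. HN layers by μ_θ (3 steps, strictly decreasing):
  μ^(1)=6; μ^(2)=-1; μ^(3)=-23/2

((0, 0, 4); (1, 0, 0); (1, 1, 0))


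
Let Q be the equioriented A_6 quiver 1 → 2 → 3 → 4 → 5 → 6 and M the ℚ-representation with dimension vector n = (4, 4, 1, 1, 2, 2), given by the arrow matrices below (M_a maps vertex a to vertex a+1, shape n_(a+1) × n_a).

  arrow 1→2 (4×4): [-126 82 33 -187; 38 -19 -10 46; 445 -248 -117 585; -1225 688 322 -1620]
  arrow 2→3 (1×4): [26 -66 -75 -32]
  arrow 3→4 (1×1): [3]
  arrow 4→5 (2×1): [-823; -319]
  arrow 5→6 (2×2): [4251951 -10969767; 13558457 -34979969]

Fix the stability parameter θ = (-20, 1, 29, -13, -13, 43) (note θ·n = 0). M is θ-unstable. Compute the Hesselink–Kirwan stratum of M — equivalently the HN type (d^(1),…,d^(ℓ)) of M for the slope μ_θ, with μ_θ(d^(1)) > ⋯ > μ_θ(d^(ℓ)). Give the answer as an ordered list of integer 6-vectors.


Barcode: M ≅ I[1,1], I[1,2]^2, I[1,5], I[2,2], I[5,6], I[6,6]. HN layers by μ_θ (4 steps, strictly decreasing):
  μ^(1)=43; μ^(2)=1; μ^(3)=-13; μ^(4)=-20

((0, 0, 0, 0, 0, 2); (0, 4, 1, 1, 1, 0); (0, 0, 0, 0, 1, 0); (4, 0, 0, 0, 0, 0))


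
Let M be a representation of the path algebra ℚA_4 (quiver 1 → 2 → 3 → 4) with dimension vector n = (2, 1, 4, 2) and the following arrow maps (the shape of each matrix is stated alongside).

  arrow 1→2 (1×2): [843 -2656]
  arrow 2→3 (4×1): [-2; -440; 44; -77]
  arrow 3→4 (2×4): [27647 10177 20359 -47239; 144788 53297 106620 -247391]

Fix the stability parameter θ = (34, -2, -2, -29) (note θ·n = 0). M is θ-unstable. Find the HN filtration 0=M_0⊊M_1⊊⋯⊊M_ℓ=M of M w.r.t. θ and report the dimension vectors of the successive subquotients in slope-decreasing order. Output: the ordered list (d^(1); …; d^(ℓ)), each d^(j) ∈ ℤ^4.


Interval decomposition of M: I[1,1], I[1,4], I[3,3]^2, I[3,4].
HN type (ℓ=4): μ^(1)=34; μ^(2)=1/4; μ^(3)=-2; μ^(4)=-31/2

((1, 0, 0, 0); (1, 1, 1, 1); (0, 0, 2, 0); (0, 0, 1, 1))


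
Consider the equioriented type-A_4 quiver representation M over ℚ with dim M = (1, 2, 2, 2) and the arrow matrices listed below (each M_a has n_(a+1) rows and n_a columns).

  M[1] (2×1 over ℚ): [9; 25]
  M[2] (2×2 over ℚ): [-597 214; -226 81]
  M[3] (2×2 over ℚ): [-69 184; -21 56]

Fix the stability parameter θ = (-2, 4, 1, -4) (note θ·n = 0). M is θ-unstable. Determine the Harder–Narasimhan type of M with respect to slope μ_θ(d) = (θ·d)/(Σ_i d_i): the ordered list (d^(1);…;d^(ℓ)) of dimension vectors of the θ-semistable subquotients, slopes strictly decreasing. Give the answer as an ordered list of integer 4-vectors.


Barcode: M ≅ I[1,4], I[2,3], I[4,4]. HN layers by μ_θ (4 steps, strictly decreasing):
  μ^(1)=5/2; μ^(2)=1/3; μ^(3)=-2; μ^(4)=-4

((0, 1, 1, 0); (0, 1, 1, 1); (1, 0, 0, 0); (0, 0, 0, 1))


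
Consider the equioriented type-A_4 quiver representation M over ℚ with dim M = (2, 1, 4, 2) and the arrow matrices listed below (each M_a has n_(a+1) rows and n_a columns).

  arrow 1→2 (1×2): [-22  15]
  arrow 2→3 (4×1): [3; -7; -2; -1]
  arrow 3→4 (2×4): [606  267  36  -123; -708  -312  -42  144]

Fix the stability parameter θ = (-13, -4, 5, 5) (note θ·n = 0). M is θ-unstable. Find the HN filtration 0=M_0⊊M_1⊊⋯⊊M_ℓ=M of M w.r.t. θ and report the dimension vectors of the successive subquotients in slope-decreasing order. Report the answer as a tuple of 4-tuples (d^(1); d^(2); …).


Barcode: M ≅ I[1,1], I[1,3], I[3,3], I[3,4]^2. HN layers by μ_θ (3 steps, strictly decreasing):
  μ^(1)=5; μ^(2)=-4; μ^(3)=-13

((0, 0, 4, 2); (0, 1, 0, 0); (2, 0, 0, 0))


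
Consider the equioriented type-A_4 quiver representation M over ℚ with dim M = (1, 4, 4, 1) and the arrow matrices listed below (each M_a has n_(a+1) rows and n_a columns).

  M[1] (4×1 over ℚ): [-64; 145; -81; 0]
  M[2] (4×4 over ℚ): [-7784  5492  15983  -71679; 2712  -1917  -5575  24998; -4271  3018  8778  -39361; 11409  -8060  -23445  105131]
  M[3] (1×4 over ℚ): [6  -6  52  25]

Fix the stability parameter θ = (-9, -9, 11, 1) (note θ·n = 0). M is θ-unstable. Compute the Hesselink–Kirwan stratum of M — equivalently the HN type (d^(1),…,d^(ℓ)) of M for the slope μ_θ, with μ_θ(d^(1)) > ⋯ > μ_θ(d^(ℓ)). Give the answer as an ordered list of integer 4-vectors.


Interval decomposition of M: I[1,4], I[2,3]^3.
HN type (ℓ=3): μ^(1)=11; μ^(2)=6; μ^(3)=-9

((0, 0, 3, 0); (0, 0, 1, 1); (1, 4, 0, 0))


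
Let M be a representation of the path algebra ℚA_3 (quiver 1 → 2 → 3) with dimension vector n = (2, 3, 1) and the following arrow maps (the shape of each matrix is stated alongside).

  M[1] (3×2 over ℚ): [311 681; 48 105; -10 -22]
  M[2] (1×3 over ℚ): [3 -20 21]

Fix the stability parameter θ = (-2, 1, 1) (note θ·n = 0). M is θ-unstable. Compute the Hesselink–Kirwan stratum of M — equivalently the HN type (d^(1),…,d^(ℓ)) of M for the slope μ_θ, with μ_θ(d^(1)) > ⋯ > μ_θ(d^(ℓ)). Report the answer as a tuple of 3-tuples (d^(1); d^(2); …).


Interval decomposition of M: I[1,2], I[1,3], I[2,2].
HN type (ℓ=2): μ^(1)=1; μ^(2)=-2

((0, 3, 1); (2, 0, 0))


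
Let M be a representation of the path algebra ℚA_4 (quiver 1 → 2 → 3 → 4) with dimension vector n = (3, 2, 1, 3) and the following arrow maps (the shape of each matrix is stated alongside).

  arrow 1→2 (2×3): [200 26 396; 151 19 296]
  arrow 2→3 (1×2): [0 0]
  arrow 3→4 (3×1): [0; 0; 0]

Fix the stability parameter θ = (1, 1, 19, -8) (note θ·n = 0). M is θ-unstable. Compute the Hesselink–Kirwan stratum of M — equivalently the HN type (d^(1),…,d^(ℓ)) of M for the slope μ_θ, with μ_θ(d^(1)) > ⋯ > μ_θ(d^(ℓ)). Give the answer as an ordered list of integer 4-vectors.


Interval decomposition of M: I[1,1], I[1,2]^2, I[3,3], I[4,4]^3.
HN type (ℓ=3): μ^(1)=19; μ^(2)=1; μ^(3)=-8

((0, 0, 1, 0); (3, 2, 0, 0); (0, 0, 0, 3))


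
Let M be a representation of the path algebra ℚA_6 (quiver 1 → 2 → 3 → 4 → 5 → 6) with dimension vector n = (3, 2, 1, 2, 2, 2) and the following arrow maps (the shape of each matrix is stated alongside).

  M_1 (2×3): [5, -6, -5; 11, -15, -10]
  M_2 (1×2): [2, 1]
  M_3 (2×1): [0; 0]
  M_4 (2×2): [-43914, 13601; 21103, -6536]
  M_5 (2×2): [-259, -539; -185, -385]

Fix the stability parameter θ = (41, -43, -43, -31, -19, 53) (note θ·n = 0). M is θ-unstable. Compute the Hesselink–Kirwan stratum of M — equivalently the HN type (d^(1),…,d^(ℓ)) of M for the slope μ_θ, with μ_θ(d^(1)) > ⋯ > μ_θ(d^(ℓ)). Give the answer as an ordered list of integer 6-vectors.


Interval decomposition of M: I[1,1], I[1,2], I[1,3], I[4,5], I[4,6], I[6,6].
HN type (ℓ=6): μ^(1)=53; μ^(2)=41; μ^(3)=-1; μ^(4)=-15; μ^(5)=-19; μ^(6)=-31

((0, 0, 0, 0, 0, 2); (1, 0, 0, 0, 0, 0); (1, 1, 0, 0, 0, 0); (1, 1, 1, 0, 0, 0); (0, 0, 0, 0, 2, 0); (0, 0, 0, 2, 0, 0))


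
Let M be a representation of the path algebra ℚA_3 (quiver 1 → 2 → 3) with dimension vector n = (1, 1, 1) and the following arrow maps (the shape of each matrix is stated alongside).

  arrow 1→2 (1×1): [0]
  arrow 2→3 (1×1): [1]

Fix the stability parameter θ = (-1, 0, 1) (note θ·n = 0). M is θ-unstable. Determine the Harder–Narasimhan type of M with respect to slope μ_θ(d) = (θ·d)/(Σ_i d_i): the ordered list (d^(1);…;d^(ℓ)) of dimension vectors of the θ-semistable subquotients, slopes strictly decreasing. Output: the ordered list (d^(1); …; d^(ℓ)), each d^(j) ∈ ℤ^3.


Interval decomposition of M: I[1,1], I[2,3].
HN type (ℓ=3): μ^(1)=1; μ^(2)=0; μ^(3)=-1

((0, 0, 1); (0, 1, 0); (1, 0, 0))


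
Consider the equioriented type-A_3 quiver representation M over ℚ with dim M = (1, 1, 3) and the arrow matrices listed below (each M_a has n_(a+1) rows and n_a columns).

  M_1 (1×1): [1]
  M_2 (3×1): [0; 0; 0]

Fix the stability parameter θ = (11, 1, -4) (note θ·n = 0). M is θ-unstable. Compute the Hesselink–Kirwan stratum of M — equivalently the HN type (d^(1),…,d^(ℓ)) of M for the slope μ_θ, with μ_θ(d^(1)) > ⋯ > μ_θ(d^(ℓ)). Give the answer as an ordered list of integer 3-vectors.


Interval decomposition of M: I[1,2], I[3,3]^3.
HN type (ℓ=2): μ^(1)=6; μ^(2)=-4

((1, 1, 0); (0, 0, 3))


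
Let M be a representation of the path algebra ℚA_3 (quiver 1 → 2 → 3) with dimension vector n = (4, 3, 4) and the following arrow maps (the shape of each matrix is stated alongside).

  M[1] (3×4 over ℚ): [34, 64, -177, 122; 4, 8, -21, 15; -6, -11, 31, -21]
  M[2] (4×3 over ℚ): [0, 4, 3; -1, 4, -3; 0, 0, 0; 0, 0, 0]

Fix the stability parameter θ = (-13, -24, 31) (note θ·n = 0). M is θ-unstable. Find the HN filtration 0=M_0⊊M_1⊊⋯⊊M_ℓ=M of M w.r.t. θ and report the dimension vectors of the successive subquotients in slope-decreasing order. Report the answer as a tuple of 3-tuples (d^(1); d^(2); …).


Via rank(M_{q-1}∘⋯∘M_p): M ≅ I[1,1], I[1,2], I[1,3]^2, I[3,3]^2.
μ_θ-semistable layers: μ^(1)=31; μ^(2)=-13; μ^(3)=-37/2

((0, 0, 4); (1, 0, 0); (3, 3, 0))


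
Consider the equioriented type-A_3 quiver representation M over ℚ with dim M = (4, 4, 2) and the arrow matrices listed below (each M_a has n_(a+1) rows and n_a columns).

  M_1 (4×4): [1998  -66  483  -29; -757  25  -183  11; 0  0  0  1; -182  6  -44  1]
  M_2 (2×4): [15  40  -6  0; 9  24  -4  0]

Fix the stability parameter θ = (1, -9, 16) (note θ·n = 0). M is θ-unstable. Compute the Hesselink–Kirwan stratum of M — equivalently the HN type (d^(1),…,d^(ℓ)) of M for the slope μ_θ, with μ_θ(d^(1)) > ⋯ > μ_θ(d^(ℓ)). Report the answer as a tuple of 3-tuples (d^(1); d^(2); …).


Interval decomposition of M: I[1,1], I[1,2], I[1,3]^2, I[2,2].
HN type (ℓ=4): μ^(1)=16; μ^(2)=1; μ^(3)=-4; μ^(4)=-9

((0, 0, 2); (1, 0, 0); (3, 3, 0); (0, 1, 0))


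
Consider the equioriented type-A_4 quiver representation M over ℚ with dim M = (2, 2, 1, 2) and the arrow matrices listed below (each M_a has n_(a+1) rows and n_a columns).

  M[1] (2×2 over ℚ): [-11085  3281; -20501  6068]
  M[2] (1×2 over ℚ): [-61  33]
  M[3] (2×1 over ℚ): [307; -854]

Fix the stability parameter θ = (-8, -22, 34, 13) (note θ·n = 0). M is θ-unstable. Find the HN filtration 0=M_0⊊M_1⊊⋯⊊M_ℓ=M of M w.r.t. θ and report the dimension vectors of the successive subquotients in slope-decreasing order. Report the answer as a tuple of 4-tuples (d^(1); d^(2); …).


Via rank(M_{q-1}∘⋯∘M_p): M ≅ I[1,2], I[1,4], I[4,4].
μ_θ-semistable layers: μ^(1)=47/2; μ^(2)=13; μ^(3)=-15

((0, 0, 1, 1); (0, 0, 0, 1); (2, 2, 0, 0))


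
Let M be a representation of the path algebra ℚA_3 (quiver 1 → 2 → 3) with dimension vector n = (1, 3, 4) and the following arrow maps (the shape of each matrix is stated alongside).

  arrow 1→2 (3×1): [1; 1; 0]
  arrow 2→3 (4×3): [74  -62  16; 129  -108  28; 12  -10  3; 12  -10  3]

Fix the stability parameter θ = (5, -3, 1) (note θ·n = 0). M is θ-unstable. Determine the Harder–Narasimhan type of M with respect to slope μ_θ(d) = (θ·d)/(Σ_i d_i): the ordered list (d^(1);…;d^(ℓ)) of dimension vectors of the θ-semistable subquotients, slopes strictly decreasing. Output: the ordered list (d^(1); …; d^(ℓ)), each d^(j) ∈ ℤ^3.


Interval decomposition of M: I[1,3], I[2,3]^2, I[3,3].
HN type (ℓ=2): μ^(1)=1; μ^(2)=-3

((1, 1, 4); (0, 2, 0))


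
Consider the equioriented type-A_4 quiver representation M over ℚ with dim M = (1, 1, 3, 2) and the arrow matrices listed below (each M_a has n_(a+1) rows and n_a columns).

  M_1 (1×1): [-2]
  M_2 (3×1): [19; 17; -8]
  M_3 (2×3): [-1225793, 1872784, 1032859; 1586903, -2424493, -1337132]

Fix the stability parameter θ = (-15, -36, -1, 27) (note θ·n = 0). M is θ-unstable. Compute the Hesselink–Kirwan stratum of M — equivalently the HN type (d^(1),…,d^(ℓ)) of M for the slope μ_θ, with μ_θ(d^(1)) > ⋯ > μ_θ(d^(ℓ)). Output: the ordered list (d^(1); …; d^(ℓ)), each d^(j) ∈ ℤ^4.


Barcode: M ≅ I[1,4], I[3,3], I[3,4]. HN layers by μ_θ (3 steps, strictly decreasing):
  μ^(1)=27; μ^(2)=-1; μ^(3)=-51/2

((0, 0, 0, 2); (0, 0, 3, 0); (1, 1, 0, 0))


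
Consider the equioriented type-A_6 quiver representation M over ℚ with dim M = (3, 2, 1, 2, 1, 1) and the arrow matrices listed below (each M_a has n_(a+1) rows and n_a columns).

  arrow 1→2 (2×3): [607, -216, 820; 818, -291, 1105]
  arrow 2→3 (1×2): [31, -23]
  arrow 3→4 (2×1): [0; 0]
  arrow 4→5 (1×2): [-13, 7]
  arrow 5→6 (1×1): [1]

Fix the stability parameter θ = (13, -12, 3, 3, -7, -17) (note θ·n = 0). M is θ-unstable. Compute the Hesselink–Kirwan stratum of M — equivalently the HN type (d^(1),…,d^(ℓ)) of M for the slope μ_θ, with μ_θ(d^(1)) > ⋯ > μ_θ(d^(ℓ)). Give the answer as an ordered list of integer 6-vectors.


Via rank(M_{q-1}∘⋯∘M_p): M ≅ I[1,1], I[1,2], I[1,3], I[4,4], I[4,6].
μ_θ-semistable layers: μ^(1)=13; μ^(2)=3; μ^(3)=1/2; μ^(4)=-7

((1, 0, 0, 0, 0, 0); (0, 0, 1, 1, 0, 0); (2, 2, 0, 0, 0, 0); (0, 0, 0, 1, 1, 1))


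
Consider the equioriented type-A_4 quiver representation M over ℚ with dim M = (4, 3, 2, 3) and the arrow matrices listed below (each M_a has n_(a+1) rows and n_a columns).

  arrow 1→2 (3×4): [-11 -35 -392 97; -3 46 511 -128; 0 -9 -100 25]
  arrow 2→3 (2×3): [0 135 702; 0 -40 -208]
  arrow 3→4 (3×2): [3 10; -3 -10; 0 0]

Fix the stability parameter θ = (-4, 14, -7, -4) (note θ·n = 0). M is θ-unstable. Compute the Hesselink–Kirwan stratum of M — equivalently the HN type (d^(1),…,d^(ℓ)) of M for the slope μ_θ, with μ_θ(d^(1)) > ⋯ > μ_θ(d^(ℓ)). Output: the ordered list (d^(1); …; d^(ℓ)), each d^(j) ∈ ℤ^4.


Interval decomposition of M: I[1,1], I[1,2]^2, I[1,4], I[3,3], I[4,4]^2.
HN type (ℓ=4): μ^(1)=14; μ^(2)=1; μ^(3)=-4; μ^(4)=-7

((0, 2, 0, 0); (0, 1, 1, 1); (4, 0, 0, 2); (0, 0, 1, 0))


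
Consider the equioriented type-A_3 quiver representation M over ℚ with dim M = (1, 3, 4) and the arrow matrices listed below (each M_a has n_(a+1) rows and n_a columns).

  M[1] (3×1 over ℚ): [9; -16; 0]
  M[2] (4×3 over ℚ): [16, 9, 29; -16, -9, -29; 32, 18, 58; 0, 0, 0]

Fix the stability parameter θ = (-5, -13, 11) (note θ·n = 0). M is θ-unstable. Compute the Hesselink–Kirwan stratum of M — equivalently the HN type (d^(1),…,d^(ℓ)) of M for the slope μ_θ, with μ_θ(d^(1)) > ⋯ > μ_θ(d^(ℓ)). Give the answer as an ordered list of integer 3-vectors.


Barcode: M ≅ I[1,2], I[2,2], I[2,3], I[3,3]^3. HN layers by μ_θ (3 steps, strictly decreasing):
  μ^(1)=11; μ^(2)=-9; μ^(3)=-13

((0, 0, 4); (1, 1, 0); (0, 2, 0))


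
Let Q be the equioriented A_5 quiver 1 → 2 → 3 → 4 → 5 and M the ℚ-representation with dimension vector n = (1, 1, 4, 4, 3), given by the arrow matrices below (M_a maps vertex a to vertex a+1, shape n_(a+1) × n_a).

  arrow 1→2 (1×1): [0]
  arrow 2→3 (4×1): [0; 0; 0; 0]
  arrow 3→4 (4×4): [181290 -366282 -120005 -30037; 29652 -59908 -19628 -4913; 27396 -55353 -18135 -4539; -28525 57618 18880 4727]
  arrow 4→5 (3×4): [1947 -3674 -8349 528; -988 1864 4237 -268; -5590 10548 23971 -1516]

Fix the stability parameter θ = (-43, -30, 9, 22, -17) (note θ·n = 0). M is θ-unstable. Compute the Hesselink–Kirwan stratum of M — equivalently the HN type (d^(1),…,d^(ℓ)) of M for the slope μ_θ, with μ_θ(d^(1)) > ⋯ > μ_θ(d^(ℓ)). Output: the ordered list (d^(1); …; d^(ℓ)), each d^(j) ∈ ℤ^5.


Barcode: M ≅ I[1,1], I[2,2], I[3,4]^2, I[3,5]^2, I[5,5]. HN layers by μ_θ (6 steps, strictly decreasing):
  μ^(1)=22; μ^(2)=9; μ^(3)=14/3; μ^(4)=-17; μ^(5)=-30; μ^(6)=-43

((0, 0, 0, 2, 0); (0, 0, 2, 0, 0); (0, 0, 2, 2, 2); (0, 0, 0, 0, 1); (0, 1, 0, 0, 0); (1, 0, 0, 0, 0))


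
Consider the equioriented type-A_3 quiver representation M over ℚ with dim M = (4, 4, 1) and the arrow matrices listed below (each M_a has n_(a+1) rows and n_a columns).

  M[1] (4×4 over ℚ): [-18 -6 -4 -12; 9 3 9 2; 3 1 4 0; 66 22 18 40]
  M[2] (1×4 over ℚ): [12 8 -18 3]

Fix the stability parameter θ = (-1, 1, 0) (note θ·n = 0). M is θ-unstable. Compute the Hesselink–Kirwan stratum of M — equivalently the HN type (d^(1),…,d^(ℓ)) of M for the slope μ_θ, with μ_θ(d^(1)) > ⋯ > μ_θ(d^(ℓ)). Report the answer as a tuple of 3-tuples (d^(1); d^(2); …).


Interval decomposition of M: I[1,1], I[1,2]^2, I[1,3], I[2,2].
HN type (ℓ=3): μ^(1)=1; μ^(2)=1/2; μ^(3)=-1

((0, 3, 0); (0, 1, 1); (4, 0, 0))


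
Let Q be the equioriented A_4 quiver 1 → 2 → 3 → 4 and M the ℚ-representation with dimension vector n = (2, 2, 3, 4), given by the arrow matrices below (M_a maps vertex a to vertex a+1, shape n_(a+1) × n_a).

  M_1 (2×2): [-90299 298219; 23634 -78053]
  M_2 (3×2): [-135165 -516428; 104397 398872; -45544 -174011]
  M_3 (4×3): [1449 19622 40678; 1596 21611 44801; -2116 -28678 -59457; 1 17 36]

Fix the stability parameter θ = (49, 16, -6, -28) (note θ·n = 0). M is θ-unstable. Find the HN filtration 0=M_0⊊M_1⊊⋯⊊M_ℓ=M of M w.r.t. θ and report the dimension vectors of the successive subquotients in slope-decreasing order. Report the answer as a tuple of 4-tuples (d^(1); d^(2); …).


Interval decomposition of M: I[1,4]^2, I[3,4], I[4,4].
HN type (ℓ=3): μ^(1)=31/4; μ^(2)=-17; μ^(3)=-28

((2, 2, 2, 2); (0, 0, 1, 1); (0, 0, 0, 1))


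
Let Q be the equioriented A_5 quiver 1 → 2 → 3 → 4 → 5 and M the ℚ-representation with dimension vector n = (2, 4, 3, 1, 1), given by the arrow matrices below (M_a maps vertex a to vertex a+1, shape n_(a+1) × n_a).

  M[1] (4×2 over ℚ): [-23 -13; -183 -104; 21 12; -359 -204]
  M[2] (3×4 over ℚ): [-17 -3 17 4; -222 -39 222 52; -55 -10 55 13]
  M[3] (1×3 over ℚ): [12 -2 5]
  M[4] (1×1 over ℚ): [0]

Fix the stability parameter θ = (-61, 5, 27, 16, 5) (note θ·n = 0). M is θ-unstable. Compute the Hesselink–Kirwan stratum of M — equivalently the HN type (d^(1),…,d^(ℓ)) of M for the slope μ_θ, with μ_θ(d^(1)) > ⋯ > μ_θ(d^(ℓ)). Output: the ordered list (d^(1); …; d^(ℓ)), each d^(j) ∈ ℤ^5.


Interval decomposition of M: I[1,3], I[1,4], I[2,2], I[2,3], I[5,5].
HN type (ℓ=4): μ^(1)=27; μ^(2)=43/2; μ^(3)=5; μ^(4)=-61

((0, 0, 2, 0, 0); (0, 0, 1, 1, 0); (0, 4, 0, 0, 1); (2, 0, 0, 0, 0))


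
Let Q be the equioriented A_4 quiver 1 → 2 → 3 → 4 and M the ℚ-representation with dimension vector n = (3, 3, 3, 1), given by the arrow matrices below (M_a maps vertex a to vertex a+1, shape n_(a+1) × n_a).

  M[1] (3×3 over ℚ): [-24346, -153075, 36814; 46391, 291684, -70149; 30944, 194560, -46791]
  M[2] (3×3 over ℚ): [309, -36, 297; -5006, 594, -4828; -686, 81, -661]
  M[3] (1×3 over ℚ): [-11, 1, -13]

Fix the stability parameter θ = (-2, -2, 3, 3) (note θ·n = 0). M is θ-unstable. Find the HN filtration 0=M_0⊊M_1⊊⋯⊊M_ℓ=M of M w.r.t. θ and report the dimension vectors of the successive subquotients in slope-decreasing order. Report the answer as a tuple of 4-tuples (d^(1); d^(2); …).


Via rank(M_{q-1}∘⋯∘M_p): M ≅ I[1,2], I[1,3], I[1,4], I[3,3].
μ_θ-semistable layers: μ^(1)=3; μ^(2)=-2

((0, 0, 3, 1); (3, 3, 0, 0))


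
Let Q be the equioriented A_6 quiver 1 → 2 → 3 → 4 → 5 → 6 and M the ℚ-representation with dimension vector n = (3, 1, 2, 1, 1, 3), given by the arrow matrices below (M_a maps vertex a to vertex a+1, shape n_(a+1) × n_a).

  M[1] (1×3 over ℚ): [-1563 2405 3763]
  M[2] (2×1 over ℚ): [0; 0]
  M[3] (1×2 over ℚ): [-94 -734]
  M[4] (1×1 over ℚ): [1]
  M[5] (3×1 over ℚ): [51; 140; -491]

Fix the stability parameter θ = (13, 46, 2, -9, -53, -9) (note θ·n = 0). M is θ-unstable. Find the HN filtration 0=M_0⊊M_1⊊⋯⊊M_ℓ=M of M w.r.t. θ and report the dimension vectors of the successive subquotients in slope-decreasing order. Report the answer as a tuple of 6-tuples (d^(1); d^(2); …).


Interval decomposition of M: I[1,1]^2, I[1,2], I[3,3], I[3,6], I[6,6]^2.
HN type (ℓ=5): μ^(1)=46; μ^(2)=13; μ^(3)=2; μ^(4)=-9; μ^(5)=-20

((0, 1, 0, 0, 0, 0); (3, 0, 0, 0, 0, 0); (0, 0, 1, 0, 0, 0); (0, 0, 0, 0, 0, 3); (0, 0, 1, 1, 1, 0))


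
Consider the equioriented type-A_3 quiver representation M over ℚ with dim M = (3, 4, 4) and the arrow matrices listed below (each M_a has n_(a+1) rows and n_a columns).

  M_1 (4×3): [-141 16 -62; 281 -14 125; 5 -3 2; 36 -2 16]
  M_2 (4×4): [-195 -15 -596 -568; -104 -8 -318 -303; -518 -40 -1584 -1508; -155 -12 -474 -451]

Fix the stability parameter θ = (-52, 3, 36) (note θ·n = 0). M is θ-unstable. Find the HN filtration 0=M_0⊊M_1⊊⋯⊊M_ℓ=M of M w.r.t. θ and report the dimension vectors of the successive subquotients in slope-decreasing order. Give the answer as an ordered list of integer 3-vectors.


Interval decomposition of M: I[1,2], I[1,3]^2, I[2,3], I[3,3].
HN type (ℓ=3): μ^(1)=36; μ^(2)=3; μ^(3)=-52

((0, 0, 4); (0, 4, 0); (3, 0, 0))


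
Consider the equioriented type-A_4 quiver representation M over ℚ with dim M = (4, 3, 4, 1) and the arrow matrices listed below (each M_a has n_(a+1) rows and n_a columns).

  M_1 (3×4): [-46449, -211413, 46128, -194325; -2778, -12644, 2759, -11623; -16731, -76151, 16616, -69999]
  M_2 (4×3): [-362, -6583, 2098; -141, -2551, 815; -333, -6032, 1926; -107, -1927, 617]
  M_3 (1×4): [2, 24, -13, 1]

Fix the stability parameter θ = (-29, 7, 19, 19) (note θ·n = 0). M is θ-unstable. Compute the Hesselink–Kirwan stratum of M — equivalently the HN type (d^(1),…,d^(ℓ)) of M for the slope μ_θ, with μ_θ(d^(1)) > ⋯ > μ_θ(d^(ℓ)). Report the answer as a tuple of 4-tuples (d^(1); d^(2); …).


Barcode: M ≅ I[1,1]^2, I[1,3], I[1,4], I[2,3], I[3,3]. HN layers by μ_θ (3 steps, strictly decreasing):
  μ^(1)=19; μ^(2)=7; μ^(3)=-29

((0, 0, 4, 1); (0, 3, 0, 0); (4, 0, 0, 0))
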